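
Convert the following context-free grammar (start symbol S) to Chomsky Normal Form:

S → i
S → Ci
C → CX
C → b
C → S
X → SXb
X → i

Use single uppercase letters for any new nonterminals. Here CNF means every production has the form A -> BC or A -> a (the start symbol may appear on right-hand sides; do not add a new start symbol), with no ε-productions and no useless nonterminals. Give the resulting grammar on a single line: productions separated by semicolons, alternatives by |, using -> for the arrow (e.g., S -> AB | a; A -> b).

No ε-productions.
After unit-elimination: S -> i | Ci; C -> b | i | CX | Ci; X -> i | SXb.
TERM: introduce B -> b, A -> i and substitute in every rule of length ≥2.
BIN: X -> SXB becomes X -> SD, D -> XB.

S -> i | CA; A -> i; B -> b; C -> b | i | CA | CX; D -> XB; X -> i | SD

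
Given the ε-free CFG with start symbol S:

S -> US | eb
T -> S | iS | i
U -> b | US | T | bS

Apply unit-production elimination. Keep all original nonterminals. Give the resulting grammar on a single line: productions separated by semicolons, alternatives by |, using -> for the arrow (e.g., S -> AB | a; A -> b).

S -> US | eb; T -> i | US | eb | iS; U -> b | i | US | bS | eb | iS

Unit productions: T->S, U->T.
Unit pairs (A ⇒* B via units): (T,S), (U,S), (U,T).
S: inherits non-unit rules of {S} → US | eb.
T: inherits non-unit rules of {S, T} → US | eb | i | iS.
U: inherits non-unit rules of {S, T, U} → US | b | bS | eb | i | iS.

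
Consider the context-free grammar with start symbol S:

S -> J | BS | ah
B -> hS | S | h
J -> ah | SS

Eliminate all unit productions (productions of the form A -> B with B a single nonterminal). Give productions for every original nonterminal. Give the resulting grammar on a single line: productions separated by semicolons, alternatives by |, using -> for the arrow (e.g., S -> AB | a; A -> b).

S -> BS | SS | ah; B -> h | BS | SS | ah | hS; J -> SS | ah

Unit productions: B->S, S->J.
Unit pairs (A ⇒* B via units): (B,J), (B,S), (S,J).
S: inherits non-unit rules of {J, S} → BS | SS | ah.
B: inherits non-unit rules of {B, J, S} → BS | SS | ah | h | hS.
J: inherits non-unit rules of {J} → SS | ah.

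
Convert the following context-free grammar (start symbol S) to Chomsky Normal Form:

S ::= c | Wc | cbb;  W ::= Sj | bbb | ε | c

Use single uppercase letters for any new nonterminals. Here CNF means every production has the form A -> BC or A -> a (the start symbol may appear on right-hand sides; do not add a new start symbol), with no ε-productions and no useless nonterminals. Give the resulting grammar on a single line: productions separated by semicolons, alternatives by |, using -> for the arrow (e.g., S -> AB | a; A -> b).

S -> c | AD | WA; A -> c; B -> b; C -> j; D -> BB; E -> BB; W -> c | BE | SC

Nullable: {W}; after ε-elimination: S -> c | Wc | cbb; W -> c | Sj | bbb.
No unit productions to eliminate.
TERM: introduce B -> b, A -> c, C -> j and substitute in every rule of length ≥2.
BIN: S -> ABB becomes S -> AD, D -> BB; W -> BBB becomes W -> BE, E -> BB.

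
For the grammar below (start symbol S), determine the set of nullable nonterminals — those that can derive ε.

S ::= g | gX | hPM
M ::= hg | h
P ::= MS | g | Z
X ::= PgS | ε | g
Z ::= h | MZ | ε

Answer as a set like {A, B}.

{P, X, Z}

Directly nullable (have an ε-rule): {X, Z}.
P is nullable via P -> Z (every symbol on the right is already known nullable).
Not nullable: M, S — each has a terminal in every rule's right-hand side or depends on a non-nullable symbol.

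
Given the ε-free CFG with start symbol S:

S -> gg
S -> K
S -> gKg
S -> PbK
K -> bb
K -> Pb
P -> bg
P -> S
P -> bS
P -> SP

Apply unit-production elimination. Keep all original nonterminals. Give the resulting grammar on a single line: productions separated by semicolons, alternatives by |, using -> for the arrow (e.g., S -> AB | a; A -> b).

S -> Pb | bb | gg | PbK | gKg; K -> Pb | bb; P -> Pb | SP | bS | bb | bg | gg | PbK | gKg

Unit productions: P->S, S->K.
Unit pairs (A ⇒* B via units): (P,K), (P,S), (S,K).
S: inherits non-unit rules of {K, S} → Pb | PbK | bb | gKg | gg.
K: inherits non-unit rules of {K} → Pb | bb.
P: inherits non-unit rules of {K, P, S} → Pb | PbK | SP | bS | bb | bg | gKg | gg.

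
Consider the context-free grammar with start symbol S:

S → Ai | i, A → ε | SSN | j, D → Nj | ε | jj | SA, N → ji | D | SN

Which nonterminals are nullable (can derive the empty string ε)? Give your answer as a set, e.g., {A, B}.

Directly nullable (have an ε-rule): {A, D}.
N is nullable via N -> D (every symbol on the right is already known nullable).
Not nullable: S — each has a terminal in every rule's right-hand side or depends on a non-nullable symbol.

{A, D, N}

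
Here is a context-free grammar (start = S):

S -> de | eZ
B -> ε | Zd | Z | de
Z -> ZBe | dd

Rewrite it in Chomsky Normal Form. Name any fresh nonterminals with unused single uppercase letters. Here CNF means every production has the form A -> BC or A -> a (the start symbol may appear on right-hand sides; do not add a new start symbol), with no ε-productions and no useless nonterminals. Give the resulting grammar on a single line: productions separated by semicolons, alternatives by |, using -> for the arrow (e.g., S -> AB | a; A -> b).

S -> AZ | CA; A -> e; B -> CA | CC | ZA | ZC | ZD; C -> d; D -> BA; E -> BA; Z -> CC | ZA | ZE

Nullable: {B}; after ε-elimination: S -> de | eZ; B -> Z | Zd | de; Z -> Ze | dd | ZBe.
After unit-elimination: S -> de | eZ; B -> Zd | Ze | dd | de | ZBe; Z -> Ze | dd | ZBe.
TERM: introduce C -> d, A -> e and substitute in every rule of length ≥2.
BIN: B -> ZBA becomes B -> ZD, D -> BA; Z -> ZBA becomes Z -> ZE, E -> BA.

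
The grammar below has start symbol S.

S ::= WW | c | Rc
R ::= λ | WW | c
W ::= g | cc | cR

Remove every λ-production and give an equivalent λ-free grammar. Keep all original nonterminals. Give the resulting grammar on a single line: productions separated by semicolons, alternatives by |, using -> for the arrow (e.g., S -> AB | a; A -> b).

S -> c | Rc | WW; R -> c | WW; W -> c | g | cR | cc

Nullable set: {R}.
S -> Rc: R nullable, giving Rc | c.
Drop R -> λ.
W -> cR: R nullable, giving c | cR.
Unchanged (no nullable symbols): S -> WW; S -> c; R -> WW; R -> c; W -> cc; W -> g.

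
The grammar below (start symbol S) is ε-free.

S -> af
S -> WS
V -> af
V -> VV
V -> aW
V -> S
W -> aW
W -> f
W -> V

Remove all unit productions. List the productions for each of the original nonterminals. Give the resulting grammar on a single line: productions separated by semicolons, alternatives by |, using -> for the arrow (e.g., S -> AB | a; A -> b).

S -> WS | af; V -> VV | WS | aW | af; W -> f | VV | WS | aW | af

Unit productions: V->S, W->V.
Unit pairs (A ⇒* B via units): (V,S), (W,S), (W,V).
S: inherits non-unit rules of {S} → WS | af.
V: inherits non-unit rules of {S, V} → VV | WS | aW | af.
W: inherits non-unit rules of {S, V, W} → VV | WS | aW | af | f.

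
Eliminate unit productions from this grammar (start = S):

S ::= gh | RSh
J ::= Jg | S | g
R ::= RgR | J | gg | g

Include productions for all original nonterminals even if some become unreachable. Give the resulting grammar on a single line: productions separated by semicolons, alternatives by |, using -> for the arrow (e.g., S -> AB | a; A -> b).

S -> gh | RSh; J -> g | Jg | gh | RSh; R -> g | Jg | gg | gh | RSh | RgR

Unit productions: J->S, R->J.
Unit pairs (A ⇒* B via units): (J,S), (R,J), (R,S).
S: inherits non-unit rules of {S} → RSh | gh.
J: inherits non-unit rules of {J, S} → Jg | RSh | g | gh.
R: inherits non-unit rules of {J, R, S} → Jg | RSh | RgR | g | gg | gh.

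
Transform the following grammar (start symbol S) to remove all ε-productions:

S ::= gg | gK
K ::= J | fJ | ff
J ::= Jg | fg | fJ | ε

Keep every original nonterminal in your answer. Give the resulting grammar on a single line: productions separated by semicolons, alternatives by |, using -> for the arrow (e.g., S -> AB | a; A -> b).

S -> g | gK | gg; J -> f | g | Jg | fJ | fg; K -> J | f | fJ | ff

Nullable set: {J, K}.
S -> gK: K nullable, giving g | gK.
Drop J -> ε.
J -> Jg: J nullable, giving Jg | g.
J -> fJ: J nullable, giving f | fJ.
K -> J: J nullable, giving J.
K -> fJ: J nullable, giving f | fJ.
Unchanged (no nullable symbols): S -> gg; J -> fg; K -> ff.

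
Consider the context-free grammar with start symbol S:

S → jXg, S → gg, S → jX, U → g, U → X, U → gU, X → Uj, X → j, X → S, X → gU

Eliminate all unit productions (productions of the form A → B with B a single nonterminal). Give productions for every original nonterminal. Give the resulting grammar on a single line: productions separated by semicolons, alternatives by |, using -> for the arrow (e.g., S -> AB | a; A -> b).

S -> gg | jX | jXg; U -> g | j | Uj | gU | gg | jX | jXg; X -> j | Uj | gU | gg | jX | jXg

Unit productions: U->X, X->S.
Unit pairs (A ⇒* B via units): (U,S), (U,X), (X,S).
S: inherits non-unit rules of {S} → gg | jX | jXg.
U: inherits non-unit rules of {S, U, X} → Uj | g | gU | gg | j | jX | jXg.
X: inherits non-unit rules of {S, X} → Uj | gU | gg | j | jX | jXg.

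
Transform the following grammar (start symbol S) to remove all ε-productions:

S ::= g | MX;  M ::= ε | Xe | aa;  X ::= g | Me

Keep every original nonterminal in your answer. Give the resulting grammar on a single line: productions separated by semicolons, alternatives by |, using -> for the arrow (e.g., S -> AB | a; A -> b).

S -> X | g | MX; M -> Xe | aa; X -> e | g | Me

Nullable set: {M}.
S -> MX: M nullable, giving MX | X.
Drop M -> ε.
X -> Me: M nullable, giving Me | e.
Unchanged (no nullable symbols): S -> g; M -> Xe; M -> aa; X -> g.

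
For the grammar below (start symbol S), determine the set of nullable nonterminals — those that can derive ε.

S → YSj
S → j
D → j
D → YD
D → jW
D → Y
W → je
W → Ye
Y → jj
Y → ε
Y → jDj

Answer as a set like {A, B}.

Directly nullable (have an ε-rule): {Y}.
D is nullable via D -> Y (every symbol on the right is already known nullable).
Not nullable: S, W — each has a terminal in every rule's right-hand side or depends on a non-nullable symbol.

{D, Y}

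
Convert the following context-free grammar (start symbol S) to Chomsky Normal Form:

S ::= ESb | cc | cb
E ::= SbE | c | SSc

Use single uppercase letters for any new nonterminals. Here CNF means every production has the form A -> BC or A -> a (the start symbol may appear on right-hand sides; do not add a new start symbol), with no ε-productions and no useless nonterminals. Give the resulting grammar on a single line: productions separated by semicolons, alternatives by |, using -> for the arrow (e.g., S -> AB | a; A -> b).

No ε-productions.
No unit productions to eliminate.
TERM: introduce B -> b, A -> c and substitute in every rule of length ≥2.
BIN: E -> SBE becomes E -> SC, C -> BE; E -> SSA becomes E -> SD, D -> SA; S -> ESB becomes S -> EF, F -> SB.

S -> AA | AB | EF; A -> c; B -> b; C -> BE; D -> SA; E -> c | SC | SD; F -> SB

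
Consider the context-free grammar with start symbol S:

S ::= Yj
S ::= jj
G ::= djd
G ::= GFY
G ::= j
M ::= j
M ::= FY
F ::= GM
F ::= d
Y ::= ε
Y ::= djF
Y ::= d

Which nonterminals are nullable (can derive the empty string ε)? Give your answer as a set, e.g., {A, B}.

Directly nullable (have an ε-rule): {Y}.
Not nullable: F, G, M, S — each has a terminal in every rule's right-hand side or depends on a non-nullable symbol.

{Y}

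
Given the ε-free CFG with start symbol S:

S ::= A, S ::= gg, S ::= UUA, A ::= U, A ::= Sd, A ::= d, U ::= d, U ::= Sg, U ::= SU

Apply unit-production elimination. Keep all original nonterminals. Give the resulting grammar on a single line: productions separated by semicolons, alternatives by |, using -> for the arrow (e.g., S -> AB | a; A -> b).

Unit productions: A->U, S->A.
Unit pairs (A ⇒* B via units): (A,U), (S,A), (S,U).
S: inherits non-unit rules of {A, S, U} → SU | Sd | Sg | UUA | d | gg.
A: inherits non-unit rules of {A, U} → SU | Sd | Sg | d.
U: inherits non-unit rules of {U} → SU | Sg | d.

S -> d | SU | Sd | Sg | gg | UUA; A -> d | SU | Sd | Sg; U -> d | SU | Sg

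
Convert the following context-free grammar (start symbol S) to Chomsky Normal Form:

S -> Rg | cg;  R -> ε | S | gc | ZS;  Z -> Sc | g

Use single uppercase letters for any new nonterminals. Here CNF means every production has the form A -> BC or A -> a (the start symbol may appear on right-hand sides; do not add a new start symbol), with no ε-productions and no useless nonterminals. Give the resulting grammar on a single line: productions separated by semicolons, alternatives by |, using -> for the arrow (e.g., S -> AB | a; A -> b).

S -> g | BA | RA; A -> g; B -> c; R -> g | AB | BA | RA | ZS; Z -> g | SB

Nullable: {R}; after ε-elimination: S -> g | Rg | cg; R -> S | ZS | gc; Z -> g | Sc.
After unit-elimination: S -> g | Rg | cg; R -> g | Rg | ZS | cg | gc; Z -> g | Sc.
TERM: introduce B -> c, A -> g and substitute in every rule of length ≥2.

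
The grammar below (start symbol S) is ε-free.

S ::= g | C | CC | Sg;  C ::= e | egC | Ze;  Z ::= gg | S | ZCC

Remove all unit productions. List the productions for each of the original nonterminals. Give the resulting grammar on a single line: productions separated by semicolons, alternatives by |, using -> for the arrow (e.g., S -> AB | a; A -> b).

Unit productions: S->C, Z->S.
Unit pairs (A ⇒* B via units): (S,C), (Z,C), (Z,S).
S: inherits non-unit rules of {C, S} → CC | Sg | Ze | e | egC | g.
C: inherits non-unit rules of {C} → Ze | e | egC.
Z: inherits non-unit rules of {C, S, Z} → CC | Sg | ZCC | Ze | e | egC | g | gg.

S -> e | g | CC | Sg | Ze | egC; C -> e | Ze | egC; Z -> e | g | CC | Sg | Ze | gg | ZCC | egC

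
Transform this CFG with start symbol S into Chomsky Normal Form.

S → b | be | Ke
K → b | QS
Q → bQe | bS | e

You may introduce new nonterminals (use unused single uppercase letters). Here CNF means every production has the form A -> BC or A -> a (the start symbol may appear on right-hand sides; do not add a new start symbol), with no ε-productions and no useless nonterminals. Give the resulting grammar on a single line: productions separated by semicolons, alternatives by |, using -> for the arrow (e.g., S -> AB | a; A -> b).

S -> b | AB | KB; A -> b; B -> e; C -> QB; K -> b | QS; Q -> e | AC | AS

No ε-productions.
No unit productions to eliminate.
TERM: introduce A -> b, B -> e and substitute in every rule of length ≥2.
BIN: Q -> AQB becomes Q -> AC, C -> QB.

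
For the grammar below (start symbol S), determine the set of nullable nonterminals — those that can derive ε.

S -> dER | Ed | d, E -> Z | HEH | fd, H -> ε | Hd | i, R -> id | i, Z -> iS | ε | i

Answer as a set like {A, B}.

{E, H, Z}

Directly nullable (have an ε-rule): {H, Z}.
E is nullable via E -> Z (every symbol on the right is already known nullable).
Not nullable: R, S — each has a terminal in every rule's right-hand side or depends on a non-nullable symbol.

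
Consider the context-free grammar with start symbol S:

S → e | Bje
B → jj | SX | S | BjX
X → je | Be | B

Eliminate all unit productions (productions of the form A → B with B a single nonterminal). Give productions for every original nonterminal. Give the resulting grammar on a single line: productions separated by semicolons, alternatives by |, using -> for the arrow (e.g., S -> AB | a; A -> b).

S -> e | Bje; B -> e | SX | jj | BjX | Bje; X -> e | Be | SX | je | jj | BjX | Bje

Unit productions: B->S, X->B.
Unit pairs (A ⇒* B via units): (B,S), (X,B), (X,S).
S: inherits non-unit rules of {S} → Bje | e.
B: inherits non-unit rules of {B, S} → BjX | Bje | SX | e | jj.
X: inherits non-unit rules of {B, S, X} → Be | BjX | Bje | SX | e | je | jj.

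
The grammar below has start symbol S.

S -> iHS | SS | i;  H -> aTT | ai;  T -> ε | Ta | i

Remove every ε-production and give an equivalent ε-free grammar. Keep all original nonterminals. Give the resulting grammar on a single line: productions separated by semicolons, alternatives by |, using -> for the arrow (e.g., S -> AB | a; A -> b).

Nullable set: {T}.
H -> aTT: T, T nullable, giving a | aT | aTT.
Drop T -> ε.
T -> Ta: T nullable, giving Ta | a.
Unchanged (no nullable symbols): S -> SS; S -> i; S -> iHS; H -> ai; T -> i.

S -> i | SS | iHS; H -> a | aT | ai | aTT; T -> a | i | Ta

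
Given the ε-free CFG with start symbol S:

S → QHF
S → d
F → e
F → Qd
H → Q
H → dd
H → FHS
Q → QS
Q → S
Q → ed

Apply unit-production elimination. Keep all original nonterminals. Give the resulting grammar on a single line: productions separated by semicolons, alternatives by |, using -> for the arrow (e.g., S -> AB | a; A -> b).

Unit productions: H->Q, Q->S.
Unit pairs (A ⇒* B via units): (H,Q), (H,S), (Q,S).
S: inherits non-unit rules of {S} → QHF | d.
F: inherits non-unit rules of {F} → Qd | e.
H: inherits non-unit rules of {H, Q, S} → FHS | QHF | QS | d | dd | ed.
Q: inherits non-unit rules of {Q, S} → QHF | QS | d | ed.

S -> d | QHF; F -> e | Qd; H -> d | QS | dd | ed | FHS | QHF; Q -> d | QS | ed | QHF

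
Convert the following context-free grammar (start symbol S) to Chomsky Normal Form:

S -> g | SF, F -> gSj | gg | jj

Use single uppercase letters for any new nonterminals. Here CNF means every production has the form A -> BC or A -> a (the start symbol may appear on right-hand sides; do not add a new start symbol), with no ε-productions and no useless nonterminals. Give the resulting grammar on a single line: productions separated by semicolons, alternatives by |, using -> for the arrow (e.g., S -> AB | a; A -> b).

No ε-productions.
No unit productions to eliminate.
TERM: introduce A -> g, B -> j and substitute in every rule of length ≥2.
BIN: F -> ASB becomes F -> AC, C -> SB.

S -> g | SF; A -> g; B -> j; C -> SB; F -> AA | AC | BB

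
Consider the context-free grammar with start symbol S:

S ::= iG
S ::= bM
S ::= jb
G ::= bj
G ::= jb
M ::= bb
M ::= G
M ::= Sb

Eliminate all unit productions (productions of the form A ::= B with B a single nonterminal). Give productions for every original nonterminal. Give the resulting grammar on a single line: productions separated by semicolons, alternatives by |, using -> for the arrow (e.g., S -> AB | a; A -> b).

S -> bM | iG | jb; G -> bj | jb; M -> Sb | bb | bj | jb

Unit productions: M->G.
Unit pairs (A ⇒* B via units): (M,G).
S: inherits non-unit rules of {S} → bM | iG | jb.
G: inherits non-unit rules of {G} → bj | jb.
M: inherits non-unit rules of {G, M} → Sb | bb | bj | jb.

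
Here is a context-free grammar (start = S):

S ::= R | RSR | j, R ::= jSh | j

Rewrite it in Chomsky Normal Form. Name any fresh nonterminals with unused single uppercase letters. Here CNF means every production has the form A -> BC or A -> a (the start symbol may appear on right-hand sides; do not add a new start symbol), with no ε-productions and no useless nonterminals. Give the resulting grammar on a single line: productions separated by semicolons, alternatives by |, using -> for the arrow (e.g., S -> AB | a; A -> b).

No ε-productions.
After unit-elimination: S -> j | RSR | jSh; R -> j | jSh.
TERM: introduce B -> h, A -> j and substitute in every rule of length ≥2.
BIN: R -> ASB becomes R -> AC, C -> SB; S -> ASB becomes S -> AD, D -> SB; S -> RSR becomes S -> RE, E -> SR.

S -> j | AD | RE; A -> j; B -> h; C -> SB; D -> SB; E -> SR; R -> j | AC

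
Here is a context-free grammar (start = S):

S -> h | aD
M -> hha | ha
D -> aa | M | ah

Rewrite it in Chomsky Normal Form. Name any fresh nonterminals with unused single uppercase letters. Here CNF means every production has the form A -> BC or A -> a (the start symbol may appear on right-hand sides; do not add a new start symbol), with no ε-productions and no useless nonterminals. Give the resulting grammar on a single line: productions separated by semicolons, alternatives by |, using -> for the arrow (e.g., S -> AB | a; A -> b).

S -> h | AD; A -> a; B -> h; C -> BA; D -> AA | AB | BA | BC

No ε-productions.
After unit-elimination: S -> h | aD; D -> aa | ah | ha | hha; M -> ha | hha.
TERM: introduce A -> a, B -> h and substitute in every rule of length ≥2.
BIN: D -> BBA becomes D -> BC, C -> BA; M -> BBA becomes M -> BE, E -> BA.
Drop unreachable/unproductive: M.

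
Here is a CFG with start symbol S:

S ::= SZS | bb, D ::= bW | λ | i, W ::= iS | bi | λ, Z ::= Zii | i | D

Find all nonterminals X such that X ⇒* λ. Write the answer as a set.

{D, W, Z}

Directly nullable (have an ε-rule): {D, W}.
Z is nullable via Z -> D (every symbol on the right is already known nullable).
Not nullable: S — each has a terminal in every rule's right-hand side or depends on a non-nullable symbol.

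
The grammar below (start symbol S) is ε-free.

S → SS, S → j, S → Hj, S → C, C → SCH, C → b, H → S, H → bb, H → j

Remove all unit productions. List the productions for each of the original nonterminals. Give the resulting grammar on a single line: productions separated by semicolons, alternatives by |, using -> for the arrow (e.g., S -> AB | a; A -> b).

S -> b | j | Hj | SS | SCH; C -> b | SCH; H -> b | j | Hj | SS | bb | SCH

Unit productions: H->S, S->C.
Unit pairs (A ⇒* B via units): (H,C), (H,S), (S,C).
S: inherits non-unit rules of {C, S} → Hj | SCH | SS | b | j.
C: inherits non-unit rules of {C} → SCH | b.
H: inherits non-unit rules of {C, H, S} → Hj | SCH | SS | b | bb | j.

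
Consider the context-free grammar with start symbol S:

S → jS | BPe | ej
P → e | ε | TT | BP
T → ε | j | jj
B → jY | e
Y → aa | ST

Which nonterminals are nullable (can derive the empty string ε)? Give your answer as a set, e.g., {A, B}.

Directly nullable (have an ε-rule): {P, T}.
Not nullable: B, S, Y — each has a terminal in every rule's right-hand side or depends on a non-nullable symbol.

{P, T}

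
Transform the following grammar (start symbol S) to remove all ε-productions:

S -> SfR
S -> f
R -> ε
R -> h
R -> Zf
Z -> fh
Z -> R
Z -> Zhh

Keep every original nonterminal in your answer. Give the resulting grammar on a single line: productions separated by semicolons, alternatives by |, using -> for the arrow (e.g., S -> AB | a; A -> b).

S -> f | Sf | SfR; R -> f | h | Zf; Z -> R | fh | hh | Zhh

Nullable set: {R, Z}.
S -> SfR: R nullable, giving Sf | SfR.
Drop R -> ε.
R -> Zf: Z nullable, giving Zf | f.
Z -> R: R nullable, giving R.
Z -> Zhh: Z nullable, giving Zhh | hh.
Unchanged (no nullable symbols): S -> f; R -> h; Z -> fh.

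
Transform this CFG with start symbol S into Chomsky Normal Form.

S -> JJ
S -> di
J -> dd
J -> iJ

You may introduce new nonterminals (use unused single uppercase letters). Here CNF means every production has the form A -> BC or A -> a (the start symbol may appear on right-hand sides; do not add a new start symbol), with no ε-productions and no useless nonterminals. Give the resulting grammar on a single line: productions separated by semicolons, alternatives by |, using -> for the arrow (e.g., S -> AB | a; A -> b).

S -> AB | JJ; A -> d; B -> i; J -> AA | BJ

No ε-productions.
No unit productions to eliminate.
TERM: introduce A -> d, B -> i and substitute in every rule of length ≥2.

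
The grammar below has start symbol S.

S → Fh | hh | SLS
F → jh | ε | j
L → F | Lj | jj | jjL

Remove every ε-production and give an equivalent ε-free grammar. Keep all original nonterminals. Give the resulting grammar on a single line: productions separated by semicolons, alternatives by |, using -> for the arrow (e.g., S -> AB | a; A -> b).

Nullable set: {F, L}.
S -> Fh: F nullable, giving Fh | h.
S -> SLS: L nullable, giving SLS | SS.
Drop F -> ε.
L -> F: F nullable, giving F.
L -> Lj: L nullable, giving Lj | j.
L -> jjL: L nullable, giving jj | jjL.
Unchanged (no nullable symbols): S -> hh; F -> j; F -> jh; L -> jj.

S -> h | Fh | SS | hh | SLS; F -> j | jh; L -> F | j | Lj | jj | jjL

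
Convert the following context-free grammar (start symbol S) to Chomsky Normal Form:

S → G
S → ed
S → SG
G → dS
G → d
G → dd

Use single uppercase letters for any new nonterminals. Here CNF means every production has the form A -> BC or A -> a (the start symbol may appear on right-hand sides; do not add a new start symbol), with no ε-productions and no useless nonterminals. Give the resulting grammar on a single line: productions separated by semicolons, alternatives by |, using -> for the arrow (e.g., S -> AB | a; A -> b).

No ε-productions.
After unit-elimination: S -> d | SG | dS | dd | ed; G -> d | dS | dd.
TERM: introduce A -> d, B -> e and substitute in every rule of length ≥2.

S -> d | AA | AS | BA | SG; A -> d; B -> e; G -> d | AA | AS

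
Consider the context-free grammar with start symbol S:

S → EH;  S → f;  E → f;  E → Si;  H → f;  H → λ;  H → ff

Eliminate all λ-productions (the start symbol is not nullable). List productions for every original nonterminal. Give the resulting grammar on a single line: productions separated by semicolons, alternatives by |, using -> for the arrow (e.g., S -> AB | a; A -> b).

S -> E | f | EH; E -> f | Si; H -> f | ff

Nullable set: {H}.
S -> EH: H nullable, giving E | EH.
Drop H -> λ.
Unchanged (no nullable symbols): S -> f; E -> Si; E -> f; H -> f; H -> ff.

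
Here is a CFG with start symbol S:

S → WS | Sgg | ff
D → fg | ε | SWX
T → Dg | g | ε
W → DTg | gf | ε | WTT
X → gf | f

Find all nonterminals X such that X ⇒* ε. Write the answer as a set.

Directly nullable (have an ε-rule): {D, T, W}.
Not nullable: S, X — each has a terminal in every rule's right-hand side or depends on a non-nullable symbol.

{D, T, W}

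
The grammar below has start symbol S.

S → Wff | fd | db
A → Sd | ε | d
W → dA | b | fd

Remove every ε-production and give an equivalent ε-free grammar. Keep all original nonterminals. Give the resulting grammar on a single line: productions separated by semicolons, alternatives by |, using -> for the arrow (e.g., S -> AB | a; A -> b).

S -> db | fd | Wff; A -> d | Sd; W -> b | d | dA | fd

Nullable set: {A}.
Drop A -> ε.
W -> dA: A nullable, giving d | dA.
Unchanged (no nullable symbols): S -> Wff; S -> db; S -> fd; A -> Sd; A -> d; W -> b; W -> fd.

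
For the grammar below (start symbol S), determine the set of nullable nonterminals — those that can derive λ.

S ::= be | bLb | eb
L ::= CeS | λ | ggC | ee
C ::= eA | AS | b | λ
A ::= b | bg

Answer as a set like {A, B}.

{C, L}

Directly nullable (have an ε-rule): {C, L}.
Not nullable: A, S — each has a terminal in every rule's right-hand side or depends on a non-nullable symbol.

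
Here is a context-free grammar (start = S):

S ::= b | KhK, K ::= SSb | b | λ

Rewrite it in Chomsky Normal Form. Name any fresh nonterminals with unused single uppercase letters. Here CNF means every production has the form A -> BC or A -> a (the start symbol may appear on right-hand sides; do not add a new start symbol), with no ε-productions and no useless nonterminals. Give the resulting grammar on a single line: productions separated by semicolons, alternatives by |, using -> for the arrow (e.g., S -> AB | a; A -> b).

Nullable: {K}; after ε-elimination: S -> b | h | Kh | hK | KhK; K -> b | SSb.
No unit productions to eliminate.
TERM: introduce A -> b, B -> h and substitute in every rule of length ≥2.
BIN: K -> SSA becomes K -> SC, C -> SA; S -> KBK becomes S -> KD, D -> BK.

S -> b | h | BK | KB | KD; A -> b; B -> h; C -> SA; D -> BK; K -> b | SC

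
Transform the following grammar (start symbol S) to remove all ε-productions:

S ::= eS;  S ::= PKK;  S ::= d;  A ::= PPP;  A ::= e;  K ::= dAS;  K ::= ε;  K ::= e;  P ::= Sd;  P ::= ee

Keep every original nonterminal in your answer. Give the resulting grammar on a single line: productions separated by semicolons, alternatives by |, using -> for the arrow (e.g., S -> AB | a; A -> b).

Nullable set: {K}.
S -> PKK: K, K nullable, giving P | PK | PKK.
Drop K -> ε.
Unchanged (no nullable symbols): S -> d; S -> eS; A -> PPP; A -> e; K -> dAS; K -> e; P -> Sd; P -> ee.

S -> P | d | PK | eS | PKK; A -> e | PPP; K -> e | dAS; P -> Sd | ee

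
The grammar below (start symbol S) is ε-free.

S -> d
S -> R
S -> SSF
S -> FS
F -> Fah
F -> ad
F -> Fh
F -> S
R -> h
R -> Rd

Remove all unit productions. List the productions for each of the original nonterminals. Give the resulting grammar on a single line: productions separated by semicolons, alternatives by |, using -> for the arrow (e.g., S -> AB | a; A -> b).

Unit productions: F->S, S->R.
Unit pairs (A ⇒* B via units): (F,R), (F,S), (S,R).
S: inherits non-unit rules of {R, S} → FS | Rd | SSF | d | h.
F: inherits non-unit rules of {F, R, S} → FS | Fah | Fh | Rd | SSF | ad | d | h.
R: inherits non-unit rules of {R} → Rd | h.

S -> d | h | FS | Rd | SSF; F -> d | h | FS | Fh | Rd | ad | Fah | SSF; R -> h | Rd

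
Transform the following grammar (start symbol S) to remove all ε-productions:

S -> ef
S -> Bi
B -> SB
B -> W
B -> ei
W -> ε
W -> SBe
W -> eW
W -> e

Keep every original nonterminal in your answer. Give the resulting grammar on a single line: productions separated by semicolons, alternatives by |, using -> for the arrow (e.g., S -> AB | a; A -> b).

Nullable set: {B, W}.
S -> Bi: B nullable, giving Bi | i.
B -> SB: B nullable, giving S | SB.
B -> W: W nullable, giving W.
Drop W -> ε.
W -> SBe: B nullable, giving SBe | Se.
W -> eW: W nullable, giving e | eW.
Unchanged (no nullable symbols): S -> ef; B -> ei; W -> e.

S -> i | Bi | ef; B -> S | W | SB | ei; W -> e | Se | eW | SBe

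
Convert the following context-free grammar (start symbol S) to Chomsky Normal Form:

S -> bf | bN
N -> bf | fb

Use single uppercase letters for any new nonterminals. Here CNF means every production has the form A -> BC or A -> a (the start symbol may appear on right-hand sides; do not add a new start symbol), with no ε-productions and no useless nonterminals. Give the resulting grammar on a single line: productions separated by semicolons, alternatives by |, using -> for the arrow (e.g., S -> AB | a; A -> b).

No ε-productions.
No unit productions to eliminate.
TERM: introduce A -> b, B -> f and substitute in every rule of length ≥2.

S -> AB | AN; A -> b; B -> f; N -> AB | BA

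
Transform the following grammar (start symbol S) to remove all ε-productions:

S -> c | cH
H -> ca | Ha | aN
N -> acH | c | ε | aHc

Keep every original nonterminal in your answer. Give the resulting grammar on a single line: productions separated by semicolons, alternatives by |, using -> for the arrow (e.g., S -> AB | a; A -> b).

S -> c | cH; H -> a | Ha | aN | ca; N -> c | aHc | acH

Nullable set: {N}.
H -> aN: N nullable, giving a | aN.
Drop N -> ε.
Unchanged (no nullable symbols): S -> c; S -> cH; H -> Ha; H -> ca; N -> aHc; N -> acH; N -> c.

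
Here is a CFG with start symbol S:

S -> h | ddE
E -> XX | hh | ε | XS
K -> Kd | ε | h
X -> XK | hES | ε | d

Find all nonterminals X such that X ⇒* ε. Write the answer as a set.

{E, K, X}

Directly nullable (have an ε-rule): {E, K, X}.
Not nullable: S — each has a terminal in every rule's right-hand side or depends on a non-nullable symbol.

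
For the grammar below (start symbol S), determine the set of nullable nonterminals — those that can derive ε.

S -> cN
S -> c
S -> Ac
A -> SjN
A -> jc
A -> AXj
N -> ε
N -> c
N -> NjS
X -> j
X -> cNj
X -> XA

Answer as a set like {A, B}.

{N}

Directly nullable (have an ε-rule): {N}.
Not nullable: A, S, X — each has a terminal in every rule's right-hand side or depends on a non-nullable symbol.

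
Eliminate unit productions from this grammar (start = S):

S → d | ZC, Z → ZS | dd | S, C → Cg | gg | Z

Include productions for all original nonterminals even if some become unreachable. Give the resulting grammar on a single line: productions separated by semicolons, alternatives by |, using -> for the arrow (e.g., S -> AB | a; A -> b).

S -> d | ZC; C -> d | Cg | ZC | ZS | dd | gg; Z -> d | ZC | ZS | dd

Unit productions: C->Z, Z->S.
Unit pairs (A ⇒* B via units): (C,S), (C,Z), (Z,S).
S: inherits non-unit rules of {S} → ZC | d.
C: inherits non-unit rules of {C, S, Z} → Cg | ZC | ZS | d | dd | gg.
Z: inherits non-unit rules of {S, Z} → ZC | ZS | d | dd.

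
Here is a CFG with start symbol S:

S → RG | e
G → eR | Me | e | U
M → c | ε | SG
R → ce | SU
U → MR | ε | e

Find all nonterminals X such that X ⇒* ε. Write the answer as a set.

{G, M, U}

Directly nullable (have an ε-rule): {M, U}.
G is nullable via G -> U (every symbol on the right is already known nullable).
Not nullable: R, S — each has a terminal in every rule's right-hand side or depends on a non-nullable symbol.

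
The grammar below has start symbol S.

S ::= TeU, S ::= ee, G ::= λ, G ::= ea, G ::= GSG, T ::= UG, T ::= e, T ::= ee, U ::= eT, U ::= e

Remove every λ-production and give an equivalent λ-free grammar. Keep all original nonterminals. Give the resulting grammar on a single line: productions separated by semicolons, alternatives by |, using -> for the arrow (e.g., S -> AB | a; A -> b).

S -> ee | TeU; G -> S | GS | SG | ea | GSG; T -> U | e | UG | ee; U -> e | eT

Nullable set: {G}.
Drop G -> λ.
G -> GSG: G, G nullable, giving GS | GSG | S | SG.
T -> UG: G nullable, giving U | UG.
Unchanged (no nullable symbols): S -> TeU; S -> ee; G -> ea; T -> e; T -> ee; U -> e; U -> eT.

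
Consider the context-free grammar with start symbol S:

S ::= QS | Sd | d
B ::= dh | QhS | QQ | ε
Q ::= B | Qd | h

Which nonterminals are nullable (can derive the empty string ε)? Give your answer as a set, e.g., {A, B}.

Directly nullable (have an ε-rule): {B}.
Q is nullable via Q -> B (every symbol on the right is already known nullable).
Not nullable: S — each has a terminal in every rule's right-hand side or depends on a non-nullable symbol.

{B, Q}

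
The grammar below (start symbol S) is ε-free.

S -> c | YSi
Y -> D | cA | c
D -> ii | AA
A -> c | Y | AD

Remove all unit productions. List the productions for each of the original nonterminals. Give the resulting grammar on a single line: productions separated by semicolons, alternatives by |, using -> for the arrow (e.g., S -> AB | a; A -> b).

S -> c | YSi; A -> c | AA | AD | cA | ii; D -> AA | ii; Y -> c | AA | cA | ii

Unit productions: A->Y, Y->D.
Unit pairs (A ⇒* B via units): (A,D), (A,Y), (Y,D).
S: inherits non-unit rules of {S} → YSi | c.
A: inherits non-unit rules of {A, D, Y} → AA | AD | c | cA | ii.
D: inherits non-unit rules of {D} → AA | ii.
Y: inherits non-unit rules of {D, Y} → AA | c | cA | ii.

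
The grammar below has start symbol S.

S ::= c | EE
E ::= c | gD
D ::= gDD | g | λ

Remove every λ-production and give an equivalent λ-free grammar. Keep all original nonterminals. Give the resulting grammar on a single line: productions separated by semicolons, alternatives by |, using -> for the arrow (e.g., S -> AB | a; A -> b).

S -> c | EE; D -> g | gD | gDD; E -> c | g | gD

Nullable set: {D}.
Drop D -> λ.
D -> gDD: D, D nullable, giving g | gD | gDD.
E -> gD: D nullable, giving g | gD.
Unchanged (no nullable symbols): S -> EE; S -> c; D -> g; E -> c.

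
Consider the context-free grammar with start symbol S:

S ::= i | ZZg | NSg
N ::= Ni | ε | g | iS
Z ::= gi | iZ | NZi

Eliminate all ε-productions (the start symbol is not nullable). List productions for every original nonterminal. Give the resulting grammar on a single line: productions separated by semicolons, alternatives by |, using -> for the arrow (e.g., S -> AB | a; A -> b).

S -> i | Sg | NSg | ZZg; N -> g | i | Ni | iS; Z -> Zi | gi | iZ | NZi

Nullable set: {N}.
S -> NSg: N nullable, giving NSg | Sg.
Drop N -> ε.
N -> Ni: N nullable, giving Ni | i.
Z -> NZi: N nullable, giving NZi | Zi.
Unchanged (no nullable symbols): S -> ZZg; S -> i; N -> g; N -> iS; Z -> gi; Z -> iZ.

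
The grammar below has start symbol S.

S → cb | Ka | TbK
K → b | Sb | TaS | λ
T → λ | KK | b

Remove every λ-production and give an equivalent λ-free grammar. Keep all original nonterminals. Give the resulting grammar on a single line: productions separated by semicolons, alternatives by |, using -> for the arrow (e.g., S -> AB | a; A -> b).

S -> a | b | Ka | Tb | bK | cb | TbK; K -> b | Sb | aS | TaS; T -> K | b | KK

Nullable set: {K, T}.
S -> Ka: K nullable, giving Ka | a.
S -> TbK: T, K nullable, giving Tb | TbK | b | bK.
Drop K -> λ.
K -> TaS: T nullable, giving TaS | aS.
Drop T -> λ.
T -> KK: K, K nullable, giving K | KK.
Unchanged (no nullable symbols): S -> cb; K -> Sb; K -> b; T -> b.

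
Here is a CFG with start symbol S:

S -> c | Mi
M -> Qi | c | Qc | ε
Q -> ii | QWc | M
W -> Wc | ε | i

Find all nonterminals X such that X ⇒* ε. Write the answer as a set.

Directly nullable (have an ε-rule): {M, W}.
Q is nullable via Q -> M (every symbol on the right is already known nullable).
Not nullable: S — each has a terminal in every rule's right-hand side or depends on a non-nullable symbol.

{M, Q, W}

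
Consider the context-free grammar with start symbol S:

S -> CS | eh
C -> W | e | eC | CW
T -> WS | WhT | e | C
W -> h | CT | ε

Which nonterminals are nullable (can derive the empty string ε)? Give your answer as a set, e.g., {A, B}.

Directly nullable (have an ε-rule): {W}.
C is nullable via C -> W (every symbol on the right is already known nullable).
T is nullable via T -> C (every symbol on the right is already known nullable).
Not nullable: S — each has a terminal in every rule's right-hand side or depends on a non-nullable symbol.

{C, T, W}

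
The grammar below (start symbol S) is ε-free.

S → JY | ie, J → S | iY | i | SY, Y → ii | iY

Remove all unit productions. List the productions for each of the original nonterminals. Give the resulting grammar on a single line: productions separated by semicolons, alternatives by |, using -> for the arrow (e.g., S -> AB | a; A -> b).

Unit productions: J->S.
Unit pairs (A ⇒* B via units): (J,S).
S: inherits non-unit rules of {S} → JY | ie.
J: inherits non-unit rules of {J, S} → JY | SY | i | iY | ie.
Y: inherits non-unit rules of {Y} → iY | ii.

S -> JY | ie; J -> i | JY | SY | iY | ie; Y -> iY | ii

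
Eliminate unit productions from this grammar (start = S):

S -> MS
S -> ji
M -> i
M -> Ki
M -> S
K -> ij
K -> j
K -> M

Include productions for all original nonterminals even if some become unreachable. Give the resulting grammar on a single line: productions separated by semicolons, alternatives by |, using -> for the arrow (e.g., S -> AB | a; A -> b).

S -> MS | ji; K -> i | j | Ki | MS | ij | ji; M -> i | Ki | MS | ji

Unit productions: K->M, M->S.
Unit pairs (A ⇒* B via units): (K,M), (K,S), (M,S).
S: inherits non-unit rules of {S} → MS | ji.
K: inherits non-unit rules of {K, M, S} → Ki | MS | i | ij | j | ji.
M: inherits non-unit rules of {M, S} → Ki | MS | i | ji.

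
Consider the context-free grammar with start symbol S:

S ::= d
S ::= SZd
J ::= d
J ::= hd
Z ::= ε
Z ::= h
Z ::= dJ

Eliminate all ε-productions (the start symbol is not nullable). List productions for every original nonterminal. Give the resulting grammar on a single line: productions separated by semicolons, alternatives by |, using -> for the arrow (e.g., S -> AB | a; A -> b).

Nullable set: {Z}.
S -> SZd: Z nullable, giving SZd | Sd.
Drop Z -> ε.
Unchanged (no nullable symbols): S -> d; J -> d; J -> hd; Z -> dJ; Z -> h.

S -> d | Sd | SZd; J -> d | hd; Z -> h | dJ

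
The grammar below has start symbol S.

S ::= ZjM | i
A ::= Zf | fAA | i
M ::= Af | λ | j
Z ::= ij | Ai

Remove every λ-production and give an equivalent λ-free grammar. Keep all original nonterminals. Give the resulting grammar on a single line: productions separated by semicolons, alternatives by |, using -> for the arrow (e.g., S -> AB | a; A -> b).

Nullable set: {M}.
S -> ZjM: M nullable, giving Zj | ZjM.
Drop M -> λ.
Unchanged (no nullable symbols): S -> i; A -> Zf; A -> fAA; A -> i; M -> Af; M -> j; Z -> Ai; Z -> ij.

S -> i | Zj | ZjM; A -> i | Zf | fAA; M -> j | Af; Z -> Ai | ij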